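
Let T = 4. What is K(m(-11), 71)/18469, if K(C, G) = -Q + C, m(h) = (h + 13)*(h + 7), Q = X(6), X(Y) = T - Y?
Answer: -6/18469 ≈ -0.00032487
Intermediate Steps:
X(Y) = 4 - Y
Q = -2 (Q = 4 - 1*6 = 4 - 6 = -2)
m(h) = (7 + h)*(13 + h) (m(h) = (13 + h)*(7 + h) = (7 + h)*(13 + h))
K(C, G) = 2 + C (K(C, G) = -1*(-2) + C = 2 + C)
K(m(-11), 71)/18469 = (2 + (91 + (-11)² + 20*(-11)))/18469 = (2 + (91 + 121 - 220))*(1/18469) = (2 - 8)*(1/18469) = -6*1/18469 = -6/18469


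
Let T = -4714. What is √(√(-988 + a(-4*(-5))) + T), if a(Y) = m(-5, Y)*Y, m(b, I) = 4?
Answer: √(-4714 + 2*I*√227) ≈ 0.2194 + 68.659*I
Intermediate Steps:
a(Y) = 4*Y
√(√(-988 + a(-4*(-5))) + T) = √(√(-988 + 4*(-4*(-5))) - 4714) = √(√(-988 + 4*20) - 4714) = √(√(-988 + 80) - 4714) = √(√(-908) - 4714) = √(2*I*√227 - 4714) = √(-4714 + 2*I*√227)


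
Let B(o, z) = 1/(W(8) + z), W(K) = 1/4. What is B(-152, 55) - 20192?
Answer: -4462428/221 ≈ -20192.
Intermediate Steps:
W(K) = ¼
B(o, z) = 1/(¼ + z)
B(-152, 55) - 20192 = 4/(1 + 4*55) - 20192 = 4/(1 + 220) - 20192 = 4/221 - 20192 = -4462428/221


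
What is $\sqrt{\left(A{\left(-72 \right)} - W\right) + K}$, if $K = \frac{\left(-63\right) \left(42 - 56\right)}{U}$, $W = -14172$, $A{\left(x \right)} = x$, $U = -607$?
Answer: $\frac{\sqrt{5194595526}}{607} \approx 118.74$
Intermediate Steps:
$K = - \frac{882}{607}$ ($K = \frac{\left(-63\right) \left(42 - 56\right)}{-607} = \left(-63\right) \left(-14\right) \left(- \frac{1}{607}\right) = 882 \left(- \frac{1}{607}\right) = - \frac{882}{607} \approx -1.453$)
$\sqrt{\left(A{\left(-72 \right)} - W\right) + K} = \sqrt{\left(-72 - -14172\right) - \frac{882}{607}} = \sqrt{\left(-72 + 14172\right) - \frac{882}{607}} = \sqrt{14100 - \frac{882}{607}} = \sqrt{\frac{8557818}{607}} = \frac{\sqrt{5194595526}}{607}$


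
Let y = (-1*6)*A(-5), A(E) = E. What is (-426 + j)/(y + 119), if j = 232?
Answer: -194/149 ≈ -1.3020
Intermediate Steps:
y = 30 (y = -1*6*(-5) = -6*(-5) = 30)
(-426 + j)/(y + 119) = (-426 + 232)/(30 + 119) = -194/149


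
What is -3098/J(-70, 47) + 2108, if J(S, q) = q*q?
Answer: 4653474/2209 ≈ 2106.6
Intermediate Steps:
J(S, q) = q²
-3098/J(-70, 47) + 2108 = -3098/(47²) + 2108 = -3098/2209 + 2108 = 4653474/2209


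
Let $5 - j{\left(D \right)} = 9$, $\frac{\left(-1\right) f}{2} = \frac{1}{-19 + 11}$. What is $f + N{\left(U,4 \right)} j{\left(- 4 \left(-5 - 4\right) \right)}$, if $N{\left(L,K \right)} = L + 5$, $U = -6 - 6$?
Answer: $\frac{113}{4} \approx 28.25$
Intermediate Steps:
$U = -12$ ($U = -6 - 6 = -12$)
$N{\left(L,K \right)} = 5 + L$
$f = \frac{1}{4}$ ($f = - \frac{2}{-19 + 11} = - \frac{2}{-8} = \left(-2\right) \left(- \frac{1}{8}\right) = \frac{1}{4} \approx 0.25$)
$j{\left(D \right)} = -4$ ($j{\left(D \right)} = 5 - 9 = -4$)
$f + N{\left(U,4 \right)} j{\left(- 4 \left(-5 - 4\right) \right)} = \frac{1}{4} + \left(5 - 12\right) \left(-4\right) = \frac{1}{4} - -28 = \frac{1}{4} + 28 = \frac{113}{4}$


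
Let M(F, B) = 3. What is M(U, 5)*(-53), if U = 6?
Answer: -159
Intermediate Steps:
M(U, 5)*(-53) = 3*(-53) = -159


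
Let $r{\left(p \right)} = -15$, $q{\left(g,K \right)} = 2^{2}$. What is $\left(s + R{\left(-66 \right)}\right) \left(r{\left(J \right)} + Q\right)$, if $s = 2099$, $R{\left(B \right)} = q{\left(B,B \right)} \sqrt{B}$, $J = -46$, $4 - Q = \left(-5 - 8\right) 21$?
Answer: $549938 + 1048 i \sqrt{66} \approx 5.4994 \cdot 10^{5} + 8514.0 i$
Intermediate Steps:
$q{\left(g,K \right)} = 4$
$Q = 277$ ($Q = 4 - \left(-5 - 8\right) 21 = 4 - \left(-13\right) 21 = 4 - -273 = 4 + 273 = 277$)
$R{\left(B \right)} = 4 \sqrt{B}$
$\left(s + R{\left(-66 \right)}\right) \left(r{\left(J \right)} + Q\right) = \left(2099 + 4 \sqrt{-66}\right) \left(-15 + 277\right) = \left(2099 + 4 i \sqrt{66}\right) 262 = 549938 + 1048 i \sqrt{66}$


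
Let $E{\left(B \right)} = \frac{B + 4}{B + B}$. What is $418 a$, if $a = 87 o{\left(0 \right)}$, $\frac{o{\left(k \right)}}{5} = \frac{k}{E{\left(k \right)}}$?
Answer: $0$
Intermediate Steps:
$E{\left(B \right)} = \frac{4 + B}{2 B}$
$o{\left(k \right)} = \frac{10 k^{2}}{4 + k}$ ($o{\left(k \right)} = 5 \frac{k}{\frac{1}{2} \frac{1}{k} \left(4 + k\right)} = 5 k \frac{2 k}{4 + k} = 5 \frac{2 k^{2}}{4 + k} = \frac{10 k^{2}}{4 + k}$)
$a = 0$ ($a = 87 \frac{10 \cdot 0^{2}}{4 + 0} = 87 \cdot 10 \cdot 0 \cdot \frac{1}{4} = 87 \cdot 0 = 0$)
$418 a = 418 \cdot 0 = 0$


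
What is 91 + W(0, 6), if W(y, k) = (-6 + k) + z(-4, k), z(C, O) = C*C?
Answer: 107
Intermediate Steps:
z(C, O) = C²
W(y, k) = 10 + k (W(y, k) = (-6 + k) + (-4)² = (-6 + k) + 16 = 10 + k)
91 + W(0, 6) = 91 + (10 + 6) = 91 + 16 = 107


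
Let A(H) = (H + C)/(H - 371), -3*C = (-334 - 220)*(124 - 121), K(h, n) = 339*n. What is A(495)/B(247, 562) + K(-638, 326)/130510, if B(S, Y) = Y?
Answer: 126425881/146693240 ≈ 0.86184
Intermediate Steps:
C = 554 (C = -(-334 - 220)*(124 - 121)/3 = -(-554)*3/3 = -⅓*(-1662) = 554)
A(H) = (554 + H)/(-371 + H) (A(H) = (H + 554)/(H - 371) = (554 + H)/(-371 + H))
A(495)/B(247, 562) + K(-638, 326)/130510 = ((554 + 495)/(-371 + 495))/562 + (339*326)/130510 = (1049/124)*(1/562) + 110514*(1/130510) = ((1/124)*1049)*(1/562) + 55257/65255 = (1049/124)*(1/562) + 55257/65255 = 1049/69688 + 55257/65255 = 126425881/146693240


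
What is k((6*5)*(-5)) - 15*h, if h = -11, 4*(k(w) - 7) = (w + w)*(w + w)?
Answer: 22672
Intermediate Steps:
k(w) = 7 + w² (k(w) = 7 + ((w + w)*(w + w))/4 = 7 + ((2*w)*(2*w))/4 = 7 + (4*w²)/4 = 7 + w²)
k((6*5)*(-5)) - 15*h = (7 + ((6*5)*(-5))²) - 15*(-11) = (7 + (30*(-5))²) + 165 = (7 + (-150)²) + 165 = (7 + 22500) + 165 = 22507 + 165 = 22672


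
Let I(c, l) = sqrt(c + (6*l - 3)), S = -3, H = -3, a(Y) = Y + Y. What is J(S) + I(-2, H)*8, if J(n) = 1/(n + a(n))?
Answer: -1/9 + 8*I*sqrt(23) ≈ -0.11111 + 38.367*I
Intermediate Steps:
a(Y) = 2*Y
J(n) = 1/(3*n) (J(n) = 1/(n + 2*n) = 1/(3*n))
I(c, l) = sqrt(-3 + c + 6*l) (I(c, l) = sqrt(c + (-3 + 6*l)) = sqrt(-3 + c + 6*l))
J(S) + I(-2, H)*8 = (1/3)/(-3) + sqrt(-3 - 2 + 6*(-3))*8 = (1/3)*(-1/3) + sqrt(-3 - 2 - 18)*8 = -1/9 + sqrt(-23)*8 = -1/9 + (I*sqrt(23))*8 = -1/9 + 8*I*sqrt(23)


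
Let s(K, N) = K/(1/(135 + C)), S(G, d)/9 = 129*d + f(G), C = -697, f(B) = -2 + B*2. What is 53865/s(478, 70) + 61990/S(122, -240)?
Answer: -15772185635/37133822916 ≈ -0.42474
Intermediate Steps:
f(B) = -2 + 2*B
S(G, d) = -18 + 18*G + 1161*d (S(G, d) = 9*(129*d + (-2 + 2*G)) = 9*(-2 + 2*G + 129*d) = -18 + 18*G + 1161*d)
s(K, N) = -562*K (s(K, N) = K/(1/(135 - 697)) = K/(1/(-562)) = K/(-1/562) = K*(-562) = -562*K)
53865/s(478, 70) + 61990/S(122, -240) = 53865/((-562*478)) + 61990/(-18 + 18*122 + 1161*(-240)) = 53865/(-268636) + 61990/(-18 + 2196 - 278640) = 53865*(-1/268636) + 61990/(-276462) = -53865/268636 + 61990*(-1/276462) = -53865/268636 - 30995/138231 = -15772185635/37133822916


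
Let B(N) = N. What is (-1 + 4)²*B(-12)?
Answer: -108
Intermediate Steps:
(-1 + 4)²*B(-12) = (-1 + 4)²*(-12) = 3²*(-12) = 9*(-12) = -108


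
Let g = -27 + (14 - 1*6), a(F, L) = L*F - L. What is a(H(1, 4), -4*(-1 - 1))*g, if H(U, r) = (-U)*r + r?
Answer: 152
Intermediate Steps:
H(U, r) = r - U*r (H(U, r) = -U*r + r = r - U*r)
a(F, L) = -L + F*L (a(F, L) = F*L - L = -L + F*L)
g = -19 (g = -27 + (14 - 6) = -27 + 8 = -19)
a(H(1, 4), -4*(-1 - 1))*g = ((-4*(-1 - 1))*(-1 + 4*(1 - 1*1)))*(-19) = ((-4*(-2))*(-1 + 4*(1 - 1)))*(-19) = (8*(-1 + 4*0))*(-19) = (8*(-1 + 0))*(-19) = (8*(-1))*(-19) = -8*(-19) = 152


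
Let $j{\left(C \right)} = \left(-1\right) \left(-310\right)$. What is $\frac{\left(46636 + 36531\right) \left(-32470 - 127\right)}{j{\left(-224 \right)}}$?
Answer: $- \frac{2710994699}{310} \approx -8.7452 \cdot 10^{6}$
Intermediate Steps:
$j{\left(C \right)} = 310$
$\frac{\left(46636 + 36531\right) \left(-32470 - 127\right)}{j{\left(-224 \right)}} = \frac{\left(46636 + 36531\right) \left(-32470 - 127\right)}{310} = 83167 \left(-32597\right) \frac{1}{310} = \left(-2710994699\right) \frac{1}{310} = - \frac{2710994699}{310}$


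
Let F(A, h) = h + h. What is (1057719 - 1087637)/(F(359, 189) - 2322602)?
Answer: 14959/1161112 ≈ 0.012883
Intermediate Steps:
F(A, h) = 2*h
(1057719 - 1087637)/(F(359, 189) - 2322602) = (1057719 - 1087637)/(2*189 - 2322602) = -29918/(378 - 2322602) = -29918/(-2322224) = -29918*(-1/2322224) = 14959/1161112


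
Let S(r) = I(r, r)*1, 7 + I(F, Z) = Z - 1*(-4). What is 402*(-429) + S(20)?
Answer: -172441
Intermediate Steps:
I(F, Z) = -3 + Z (I(F, Z) = -7 + (Z - 1*(-4)) = -7 + (Z + 4) = -7 + (4 + Z) = -3 + Z)
S(r) = -3 + r (S(r) = (-3 + r)*1 = -3 + r)
402*(-429) + S(20) = 402*(-429) + (-3 + 20) = -172458 + 17 = -172441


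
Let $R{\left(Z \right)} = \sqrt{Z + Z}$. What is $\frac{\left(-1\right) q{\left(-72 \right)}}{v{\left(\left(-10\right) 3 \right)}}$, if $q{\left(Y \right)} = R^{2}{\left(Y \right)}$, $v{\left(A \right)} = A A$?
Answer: $\frac{4}{25} \approx 0.16$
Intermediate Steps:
$v{\left(A \right)} = A^{2}$
$R{\left(Z \right)} = \sqrt{2} \sqrt{Z}$ ($R{\left(Z \right)} = \sqrt{2 Z} = \sqrt{2} \sqrt{Z}$)
$q{\left(Y \right)} = 2 Y$ ($q{\left(Y \right)} = \left(\sqrt{2} \sqrt{Y}\right)^{2} = 2 Y$)
$\frac{\left(-1\right) q{\left(-72 \right)}}{v{\left(\left(-10\right) 3 \right)}} = \frac{\left(-1\right) 2 \left(-72\right)}{\left(\left(-10\right) 3\right)^{2}} = \frac{\left(-1\right) \left(-144\right)}{\left(-30\right)^{2}} = \frac{144}{900} = 144 \cdot \frac{1}{900} = \frac{4}{25}$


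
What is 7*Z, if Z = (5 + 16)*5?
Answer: 735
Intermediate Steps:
Z = 105 (Z = 21*5 = 105)
7*Z = 7*105 = 735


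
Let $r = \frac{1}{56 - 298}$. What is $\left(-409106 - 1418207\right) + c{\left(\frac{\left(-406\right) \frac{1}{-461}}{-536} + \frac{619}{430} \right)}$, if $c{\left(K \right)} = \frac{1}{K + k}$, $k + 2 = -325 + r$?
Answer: $- \frac{1912105535295892317}{1046402850569} \approx -1.8273 \cdot 10^{6}$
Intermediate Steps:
$r = - \frac{1}{242}$ ($r = \frac{1}{-242} = - \frac{1}{242} \approx -0.0041322$)
$k = - \frac{79135}{242}$ ($k = -2 - \frac{78651}{242} = - \frac{79135}{242} \approx -327.0$)
$c{\left(K \right)} = \frac{1}{- \frac{79135}{242} + K}$ ($c{\left(K \right)} = \frac{1}{K - \frac{79135}{242}} = \frac{1}{- \frac{79135}{242} + K}$)
$\left(-409106 - 1418207\right) + c{\left(\frac{\left(-406\right) \frac{1}{-461}}{-536} + \frac{619}{430} \right)} = \left(-409106 - 1418207\right) + \frac{242}{-79135 + 242 \left(\frac{\left(-406\right) \frac{1}{-461}}{-536} + \frac{619}{430}\right)} = -1827313 + \frac{242}{-79135 + 242 \left(\left(-406\right) \left(- \frac{1}{461}\right) \left(- \frac{1}{536}\right) + 619 \cdot \frac{1}{430}\right)} = -1827313 + \frac{242}{-79135 + 242 \left(\frac{406}{461} \left(- \frac{1}{536}\right) + \frac{619}{430}\right)} = -1827313 + \frac{242}{-79135 + 242 \left(- \frac{203}{123548} + \frac{619}{430}\right)} = -1827313 + \frac{242}{-79135 + 242 \cdot \frac{38194461}{26562820}} = -1827313 + \frac{242}{-79135 + \frac{4621529781}{13281410}} = -1827313 + \frac{242}{- \frac{1046402850569}{13281410}} = -1827313 + 242 \left(- \frac{13281410}{1046402850569}\right) = -1827313 - \frac{3214101220}{1046402850569} = - \frac{1912105535295892317}{1046402850569}$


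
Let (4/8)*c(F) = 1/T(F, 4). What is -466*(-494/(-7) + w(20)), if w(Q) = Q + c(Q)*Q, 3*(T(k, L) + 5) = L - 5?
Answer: -270979/7 ≈ -38711.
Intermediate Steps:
T(k, L) = -20/3 + L/3 (T(k, L) = -5 + (L - 5)/3 = -5 + (-5 + L)/3 = -5 + (-5/3 + L/3) = -20/3 + L/3)
c(F) = -3/8 (c(F) = 2/(-20/3 + (1/3)*4) = 2/(-20/3 + 4/3) = 2/(-16/3) = 2*(-3/16) = -3/8)
w(Q) = 5*Q/8 (w(Q) = Q - 3*Q/8 = 5*Q/8)
-466*(-494/(-7) + w(20)) = -466*(-494/(-7) + (5/8)*20) = -466*(-494*(-1/7) + 25/2) = -466*(494/7 + 25/2) = -466*1163/14 = -270979/7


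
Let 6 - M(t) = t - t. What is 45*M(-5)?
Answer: 270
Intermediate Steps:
M(t) = 6 (M(t) = 6 - (t - t) = 6 - 1*0 = 6 + 0 = 6)
45*M(-5) = 45*6 = 270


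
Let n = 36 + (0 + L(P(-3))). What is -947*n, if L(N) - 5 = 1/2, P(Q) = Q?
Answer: -78601/2 ≈ -39301.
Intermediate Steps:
L(N) = 11/2 (L(N) = 5 + 1/2 = 11/2)
n = 83/2 (n = 36 + (0 + 11/2) = 36 + 11/2 = 83/2 ≈ 41.500)
-947*n = -947*83/2 = -78601/2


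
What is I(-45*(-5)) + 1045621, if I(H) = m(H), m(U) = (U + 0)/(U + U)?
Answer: 2091243/2 ≈ 1.0456e+6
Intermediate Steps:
m(U) = 1/2 (m(U) = U/((2*U)) = U*(1/(2*U)) = 1/2)
I(H) = 1/2
I(-45*(-5)) + 1045621 = 1/2 + 1045621 = 2091243/2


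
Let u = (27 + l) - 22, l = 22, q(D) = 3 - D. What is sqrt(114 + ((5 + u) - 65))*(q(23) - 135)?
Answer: -1395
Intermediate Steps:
u = 27 (u = (27 + 22) - 22 = 49 - 22 = 27)
sqrt(114 + ((5 + u) - 65))*(q(23) - 135) = sqrt(114 + ((5 + 27) - 65))*((3 - 1*23) - 135) = sqrt(114 + (32 - 65))*((3 - 23) - 135) = sqrt(114 - 33)*(-20 - 135) = sqrt(81)*(-155) = 9*(-155) = -1395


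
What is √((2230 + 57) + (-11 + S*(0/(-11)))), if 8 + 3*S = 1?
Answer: 2*√569 ≈ 47.707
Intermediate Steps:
S = -7/3 (S = -8/3 + (⅓)*1 = -8/3 + ⅓ = -7/3 ≈ -2.3333)
√((2230 + 57) + (-11 + S*(0/(-11)))) = √((2230 + 57) + (-11 - 0/(-11))) = √(2287 + (-11 - 0*(-1)/11)) = √(2287 + (-11 - 7/3*0)) = √(2287 + (-11 + 0)) = √(2287 - 11) = √2276 = 2*√569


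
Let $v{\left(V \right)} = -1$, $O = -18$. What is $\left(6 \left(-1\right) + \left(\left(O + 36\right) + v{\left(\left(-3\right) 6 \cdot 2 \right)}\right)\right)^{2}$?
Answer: $121$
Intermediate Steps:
$\left(6 \left(-1\right) + \left(\left(O + 36\right) + v{\left(\left(-3\right) 6 \cdot 2 \right)}\right)\right)^{2} = \left(6 \left(-1\right) + \left(\left(-18 + 36\right) - 1\right)\right)^{2} = \left(-6 + \left(18 - 1\right)\right)^{2} = \left(-6 + 17\right)^{2} = 11^{2} = 121$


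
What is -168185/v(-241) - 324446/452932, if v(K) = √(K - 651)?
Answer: -162223/226466 + 168185*I*√223/446 ≈ -0.71632 + 5631.3*I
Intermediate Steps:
v(K) = √(-651 + K)
-168185/v(-241) - 324446/452932 = -168185/√(-651 - 241) - 324446/452932 = -168185*(-I*√223/446) - 324446*1/452932 = -168185*(-I*√223/446) - 162223/226466 = -(-168185)*I*√223/446 - 162223/226466 = 168185*I*√223/446 - 162223/226466 = -162223/226466 + 168185*I*√223/446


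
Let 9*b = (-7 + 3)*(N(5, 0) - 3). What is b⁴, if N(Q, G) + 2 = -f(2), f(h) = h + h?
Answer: 256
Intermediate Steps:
f(h) = 2*h
N(Q, G) = -6 (N(Q, G) = -2 - 2*2 = -2 - 1*4 = -2 - 4 = -6)
b = 4 (b = ((-7 + 3)*(-6 - 3))/9 = (-4*(-9))/9 = (⅑)*36 = 4)
b⁴ = 4⁴ = 256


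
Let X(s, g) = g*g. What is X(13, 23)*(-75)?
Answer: -39675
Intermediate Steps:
X(s, g) = g**2
X(13, 23)*(-75) = 23**2*(-75) = 529*(-75) = -39675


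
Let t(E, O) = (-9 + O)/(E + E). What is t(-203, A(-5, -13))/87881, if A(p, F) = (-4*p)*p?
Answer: 109/35679686 ≈ 3.0550e-6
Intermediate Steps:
A(p, F) = -4*p²
t(E, O) = (-9 + O)/(2*E) (t(E, O) = (-9 + O)/((2*E)) = (-9 + O)*(1/(2*E)) = (-9 + O)/(2*E))
t(-203, A(-5, -13))/87881 = ((½)*(-9 - 4*(-5)²)/(-203))/87881 = ((½)*(-1/203)*(-9 - 4*25))*(1/87881) = ((½)*(-1/203)*(-9 - 100))*(1/87881) = ((½)*(-1/203)*(-109))*(1/87881) = (109/406)*(1/87881) = 109/35679686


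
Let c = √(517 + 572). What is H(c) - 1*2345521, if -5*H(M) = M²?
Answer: -11728694/5 ≈ -2.3457e+6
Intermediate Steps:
c = 33 (c = √1089 = 33)
H(M) = -M²/5
H(c) - 1*2345521 = -⅕*33² - 1*2345521 = -⅕*1089 - 2345521 = -1089/5 - 2345521 = -11728694/5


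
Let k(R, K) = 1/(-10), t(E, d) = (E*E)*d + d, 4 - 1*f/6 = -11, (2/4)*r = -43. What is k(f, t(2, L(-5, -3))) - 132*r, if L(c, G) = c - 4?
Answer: 113519/10 ≈ 11352.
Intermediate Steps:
L(c, G) = -4 + c
r = -86 (r = 2*(-43) = -86)
f = 90 (f = 24 - 6*(-11) = 24 + 66 = 90)
t(E, d) = d + d*E² (t(E, d) = E²*d + d = d*E² + d = d + d*E²)
k(R, K) = -⅒
k(f, t(2, L(-5, -3))) - 132*r = -⅒ - 132*(-86) = -⅒ + 11352 = 113519/10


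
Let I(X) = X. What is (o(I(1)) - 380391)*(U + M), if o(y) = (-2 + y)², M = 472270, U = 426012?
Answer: -341697489980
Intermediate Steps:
(o(I(1)) - 380391)*(U + M) = ((-2 + 1)² - 380391)*(426012 + 472270) = ((-1)² - 380391)*898282 = (1 - 380391)*898282 = -380390*898282 = -341697489980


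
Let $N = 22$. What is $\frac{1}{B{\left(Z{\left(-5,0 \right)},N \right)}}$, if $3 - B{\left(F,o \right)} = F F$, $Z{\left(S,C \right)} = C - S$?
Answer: $- \frac{1}{22} \approx -0.045455$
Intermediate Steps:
$B{\left(F,o \right)} = 3 - F^{2}$ ($B{\left(F,o \right)} = 3 - F F = 3 - F^{2}$)
$\frac{1}{B{\left(Z{\left(-5,0 \right)},N \right)}} = \frac{1}{3 - \left(0 - -5\right)^{2}} = \frac{1}{3 - \left(0 + 5\right)^{2}} = \frac{1}{3 - 5^{2}} = \frac{1}{3 - 25} = \frac{1}{-22} = - \frac{1}{22}$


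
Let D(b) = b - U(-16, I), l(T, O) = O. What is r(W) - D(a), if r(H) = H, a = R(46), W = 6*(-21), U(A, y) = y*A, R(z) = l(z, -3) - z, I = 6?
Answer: -173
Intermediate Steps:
R(z) = -3 - z
U(A, y) = A*y
W = -126
a = -49 (a = -3 - 1*46 = -3 - 46 = -49)
D(b) = 96 + b (D(b) = b - (-16)*6 = b - 1*(-96) = b + 96 = 96 + b)
r(W) - D(a) = -126 - (96 - 49) = -126 - 1*47 = -126 - 47 = -173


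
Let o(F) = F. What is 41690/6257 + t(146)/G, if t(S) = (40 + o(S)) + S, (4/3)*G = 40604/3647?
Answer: 8845586198/190544421 ≈ 46.423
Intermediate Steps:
G = 30453/3647 (G = 3*(40604/3647)/4 = 3*(40604*(1/3647))/4 = (3/4)*(40604/3647) = 30453/3647 ≈ 8.3501)
t(S) = 40 + 2*S (t(S) = (40 + S) + S = 40 + 2*S)
41690/6257 + t(146)/G = 41690/6257 + (40 + 2*146)/(30453/3647) = 41690*(1/6257) + (40 + 292)*(3647/30453) = 41690/6257 + 332*(3647/30453) = 41690/6257 + 1210804/30453 = 8845586198/190544421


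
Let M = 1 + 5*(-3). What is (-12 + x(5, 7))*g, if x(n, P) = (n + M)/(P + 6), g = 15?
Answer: -2475/13 ≈ -190.38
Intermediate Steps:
M = -14 (M = 1 - 15 = -14)
x(n, P) = (-14 + n)/(6 + P) (x(n, P) = (n - 14)/(P + 6) = (-14 + n)/(6 + P))
(-12 + x(5, 7))*g = (-12 + (-14 + 5)/(6 + 7))*15 = (-12 - 9/13)*15 = -165/13*15 = -2475/13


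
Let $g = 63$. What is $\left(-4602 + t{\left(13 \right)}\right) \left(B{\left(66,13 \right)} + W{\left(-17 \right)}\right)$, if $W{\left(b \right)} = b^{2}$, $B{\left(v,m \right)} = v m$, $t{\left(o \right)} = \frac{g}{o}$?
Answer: $- \frac{68548161}{13} \approx -5.2729 \cdot 10^{6}$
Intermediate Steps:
$t{\left(o \right)} = \frac{63}{o}$
$B{\left(v,m \right)} = m v$
$\left(-4602 + t{\left(13 \right)}\right) \left(B{\left(66,13 \right)} + W{\left(-17 \right)}\right) = \left(-4602 + \frac{63}{13}\right) \left(13 \cdot 66 + \left(-17\right)^{2}\right) = \left(-4602 + 63 \cdot \frac{1}{13}\right) \left(858 + 289\right) = \left(-4602 + \frac{63}{13}\right) 1147 = \left(- \frac{59763}{13}\right) 1147 = - \frac{68548161}{13}$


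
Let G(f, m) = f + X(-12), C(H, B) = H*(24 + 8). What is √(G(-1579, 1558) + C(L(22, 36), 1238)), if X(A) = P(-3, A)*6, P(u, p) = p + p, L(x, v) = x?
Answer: I*√1019 ≈ 31.922*I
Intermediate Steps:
P(u, p) = 2*p
C(H, B) = 32*H (C(H, B) = H*32 = 32*H)
X(A) = 12*A (X(A) = (2*A)*6 = 12*A)
G(f, m) = -144 + f (G(f, m) = f + 12*(-12) = f - 144 = -144 + f)
√(G(-1579, 1558) + C(L(22, 36), 1238)) = √((-144 - 1579) + 32*22) = √(-1723 + 704) = √(-1019) = I*√1019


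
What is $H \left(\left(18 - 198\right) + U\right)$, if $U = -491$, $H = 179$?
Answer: $-120109$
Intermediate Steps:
$H \left(\left(18 - 198\right) + U\right) = 179 \left(\left(18 - 198\right) - 491\right) = 179 \left(-180 - 491\right) = 179 \left(-671\right) = -120109$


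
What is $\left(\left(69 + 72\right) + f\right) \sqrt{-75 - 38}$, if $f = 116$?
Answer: $257 i \sqrt{113} \approx 2731.9 i$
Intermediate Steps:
$\left(\left(69 + 72\right) + f\right) \sqrt{-75 - 38} = \left(\left(69 + 72\right) + 116\right) \sqrt{-75 - 38} = \left(141 + 116\right) \sqrt{-113} = 257 i \sqrt{113}$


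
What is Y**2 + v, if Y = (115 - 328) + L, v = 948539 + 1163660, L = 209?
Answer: 2112215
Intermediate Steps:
v = 2112199
Y = -4 (Y = (115 - 328) + 209 = -213 + 209 = -4)
Y**2 + v = (-4)**2 + 2112199 = 16 + 2112199 = 2112215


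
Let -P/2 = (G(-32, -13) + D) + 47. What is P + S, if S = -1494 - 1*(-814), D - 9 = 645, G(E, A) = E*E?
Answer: -4130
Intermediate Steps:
G(E, A) = E²
D = 654 (D = 9 + 645 = 654)
S = -680 (S = -1494 + 814 = -680)
P = -3450 (P = -2*(((-32)² + 654) + 47) = -2*((1024 + 654) + 47) = -2*(1678 + 47) = -2*1725 = -3450)
P + S = -3450 - 680 = -4130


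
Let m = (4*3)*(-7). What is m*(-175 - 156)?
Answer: 27804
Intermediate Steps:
m = -84 (m = 12*(-7) = -84)
m*(-175 - 156) = -84*(-175 - 156) = -84*(-331) = 27804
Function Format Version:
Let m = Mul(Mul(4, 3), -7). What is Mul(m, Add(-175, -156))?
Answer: 27804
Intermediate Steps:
m = -84 (m = Mul(12, -7) = -84)
Mul(m, Add(-175, -156)) = Mul(-84, Add(-175, -156)) = Mul(-84, -331) = 27804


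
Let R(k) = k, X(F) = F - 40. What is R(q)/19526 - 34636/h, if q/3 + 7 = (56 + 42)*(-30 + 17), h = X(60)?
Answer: -169094849/97630 ≈ -1732.0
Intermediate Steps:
X(F) = -40 + F
h = 20 (h = -40 + 60 = 20)
q = -3843 (q = -21 + 3*((56 + 42)*(-30 + 17)) = -21 + 3*(98*(-13)) = -21 + 3*(-1274) = -21 - 3822 = -3843)
R(q)/19526 - 34636/h = -3843/19526 - 34636/20 = -3843*1/19526 - 34636*1/20 = -3843/19526 - 8659/5 = -169094849/97630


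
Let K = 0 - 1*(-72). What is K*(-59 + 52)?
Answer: -504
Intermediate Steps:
K = 72 (K = 0 + 72 = 72)
K*(-59 + 52) = 72*(-59 + 52) = 72*(-7) = -504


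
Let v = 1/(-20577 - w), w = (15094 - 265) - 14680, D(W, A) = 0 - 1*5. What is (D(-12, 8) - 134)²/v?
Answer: -400447046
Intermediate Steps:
D(W, A) = -5 (D(W, A) = 0 - 5 = -5)
w = 149 (w = 14829 - 14680 = 149)
v = -1/20726 (v = 1/(-20577 - 1*149) = 1/(-20577 - 149) = 1/(-20726) = -1/20726 ≈ -4.8249e-5)
(D(-12, 8) - 134)²/v = (-5 - 134)²/(-1/20726) = (-139)²*(-20726) = 19321*(-20726) = -400447046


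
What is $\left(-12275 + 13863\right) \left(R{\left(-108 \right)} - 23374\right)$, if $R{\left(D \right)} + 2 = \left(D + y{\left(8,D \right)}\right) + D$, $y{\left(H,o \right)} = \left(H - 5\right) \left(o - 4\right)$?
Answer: $-37997664$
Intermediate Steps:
$y{\left(H,o \right)} = \left(-5 + H\right) \left(-4 + o\right)$
$R{\left(D \right)} = -14 + 5 D$ ($R{\left(D \right)} = -2 + \left(\left(D + \left(20 - 5 D - 32 + 8 D\right)\right) + D\right) = -2 + \left(\left(D + \left(-12 + 3 D\right)\right) + D\right) = -2 + \left(\left(-12 + 4 D\right) + D\right) = -2 + \left(-12 + 5 D\right) = -14 + 5 D$)
$\left(-12275 + 13863\right) \left(R{\left(-108 \right)} - 23374\right) = \left(-12275 + 13863\right) \left(\left(-14 + 5 \left(-108\right)\right) - 23374\right) = 1588 \left(\left(-14 - 540\right) - 23374\right) = 1588 \left(-554 - 23374\right) = 1588 \left(-23928\right) = -37997664$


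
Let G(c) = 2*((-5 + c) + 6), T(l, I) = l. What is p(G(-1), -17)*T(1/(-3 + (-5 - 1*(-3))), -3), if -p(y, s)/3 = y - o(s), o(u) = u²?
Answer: -867/5 ≈ -173.40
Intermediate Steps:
G(c) = 2 + 2*c (G(c) = 2*(1 + c) = 2 + 2*c)
p(y, s) = -3*y + 3*s² (p(y, s) = -3*(y - s²) = -3*y + 3*s²)
p(G(-1), -17)*T(1/(-3 + (-5 - 1*(-3))), -3) = (-3*(2 + 2*(-1)) + 3*(-17)²)/(-3 + (-5 - 1*(-3))) = (-3*(2 - 2) + 3*289)/(-3 + (-5 + 3)) = (-3*0 + 867)/(-3 - 2) = (0 + 867)/(-5) = 867*(-⅕) = -867/5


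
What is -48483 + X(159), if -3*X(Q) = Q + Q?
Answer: -48589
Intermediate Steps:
X(Q) = -2*Q/3 (X(Q) = -(Q + Q)/3 = -2*Q/3)
-48483 + X(159) = -48483 - ⅔*159 = -48483 - 106 = -48589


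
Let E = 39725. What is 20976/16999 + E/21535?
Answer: 225400687/73214693 ≈ 3.0786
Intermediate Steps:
20976/16999 + E/21535 = 20976/16999 + 39725/21535 = 20976*(1/16999) + 39725*(1/21535) = 20976/16999 + 7945/4307 = 225400687/73214693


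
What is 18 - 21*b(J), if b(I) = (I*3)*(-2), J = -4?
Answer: -486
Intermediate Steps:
b(I) = -6*I (b(I) = (3*I)*(-2) = -6*I)
18 - 21*b(J) = 18 - (-126)*(-4) = 18 - 21*24 = 18 - 504 = -486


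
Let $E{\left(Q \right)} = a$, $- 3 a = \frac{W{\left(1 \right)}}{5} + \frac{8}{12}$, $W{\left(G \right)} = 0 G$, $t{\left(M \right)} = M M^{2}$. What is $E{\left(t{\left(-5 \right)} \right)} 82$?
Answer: $- \frac{164}{9} \approx -18.222$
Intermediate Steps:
$t{\left(M \right)} = M^{3}$
$W{\left(G \right)} = 0$
$a = - \frac{2}{9}$ ($a = - \frac{\frac{0}{5} + \frac{8}{12}}{3} = - \frac{0 \cdot \frac{1}{5} + 8 \cdot \frac{1}{12}}{3} = - \frac{0 + \frac{2}{3}}{3} = \left(- \frac{1}{3}\right) \frac{2}{3} = - \frac{2}{9} \approx -0.22222$)
$E{\left(Q \right)} = - \frac{2}{9}$
$E{\left(t{\left(-5 \right)} \right)} 82 = \left(- \frac{2}{9}\right) 82 = - \frac{164}{9}$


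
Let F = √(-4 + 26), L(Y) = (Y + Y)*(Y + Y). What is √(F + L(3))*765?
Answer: 765*√(36 + √22) ≈ 4879.9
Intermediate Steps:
L(Y) = 4*Y² (L(Y) = (2*Y)*(2*Y) = 4*Y²)
F = √22 ≈ 4.6904
√(F + L(3))*765 = √(√22 + 4*3²)*765 = √(√22 + 4*9)*765 = √(√22 + 36)*765 = √(36 + √22)*765 = 765*√(36 + √22)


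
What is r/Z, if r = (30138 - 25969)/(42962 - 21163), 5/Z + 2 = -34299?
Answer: -143000869/108995 ≈ -1312.0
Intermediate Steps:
Z = -5/34301 (Z = 5/(-2 - 34299) = 5/(-34301) = 5*(-1/34301) = -5/34301 ≈ -0.00014577)
r = 4169/21799 ≈ 0.19125
r/Z = 4169/(21799*(-5/34301)) = (4169/21799)*(-34301/5) = -143000869/108995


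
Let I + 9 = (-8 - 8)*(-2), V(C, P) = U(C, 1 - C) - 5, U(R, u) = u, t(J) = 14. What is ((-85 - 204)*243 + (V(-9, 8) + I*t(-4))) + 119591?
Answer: 49691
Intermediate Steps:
V(C, P) = -4 - C (V(C, P) = (1 - C) - 5 = -4 - C)
I = 23 (I = -9 + (-8 - 8)*(-2) = -9 - 16*(-2) = -9 + 32 = 23)
((-85 - 204)*243 + (V(-9, 8) + I*t(-4))) + 119591 = ((-85 - 204)*243 + ((-4 - 1*(-9)) + 23*14)) + 119591 = (-289*243 + ((-4 + 9) + 322)) + 119591 = (-70227 + (5 + 322)) + 119591 = (-70227 + 327) + 119591 = -69900 + 119591 = 49691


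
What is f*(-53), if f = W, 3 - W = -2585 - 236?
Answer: -149672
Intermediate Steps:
W = 2824 (W = 3 - (-2585 - 236) = 3 - 1*(-2821) = 3 + 2821 = 2824)
f = 2824
f*(-53) = 2824*(-53) = -149672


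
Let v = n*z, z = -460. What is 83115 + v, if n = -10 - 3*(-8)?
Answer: 76675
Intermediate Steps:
n = 14 (n = -10 + 24 = 14)
v = -6440 (v = 14*(-460) = -6440)
83115 + v = 83115 - 6440 = 76675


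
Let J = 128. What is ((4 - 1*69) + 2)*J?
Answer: -8064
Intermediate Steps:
((4 - 1*69) + 2)*J = ((4 - 1*69) + 2)*128 = ((4 - 69) + 2)*128 = (-65 + 2)*128 = -63*128 = -8064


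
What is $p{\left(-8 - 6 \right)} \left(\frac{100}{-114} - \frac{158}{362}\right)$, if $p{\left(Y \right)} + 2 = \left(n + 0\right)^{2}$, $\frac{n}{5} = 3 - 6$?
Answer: $- \frac{3022319}{10317} \approx -292.95$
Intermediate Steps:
$n = -15$ ($n = 5 \left(3 - 6\right) = 5 \left(-3\right) = -15$)
$p{\left(Y \right)} = 223$ ($p{\left(Y \right)} = -2 + \left(-15 + 0\right)^{2} = -2 + \left(-15\right)^{2} = -2 + 225 = 223$)
$p{\left(-8 - 6 \right)} \left(\frac{100}{-114} - \frac{158}{362}\right) = 223 \left(\frac{100}{-114} - \frac{158}{362}\right) = 223 \left(100 \left(- \frac{1}{114}\right) - \frac{79}{181}\right) = 223 \left(- \frac{50}{57} - \frac{79}{181}\right) = 223 \left(- \frac{13553}{10317}\right) = - \frac{3022319}{10317}$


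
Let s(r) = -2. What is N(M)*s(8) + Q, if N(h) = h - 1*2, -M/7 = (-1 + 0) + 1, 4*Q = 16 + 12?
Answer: 11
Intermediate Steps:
Q = 7 (Q = (16 + 12)/4 = (¼)*28 = 7)
M = 0 (M = -7*((-1 + 0) + 1) = -7*(-1 + 1) = -7*0 = 0)
N(h) = -2 + h (N(h) = h - 2 = -2 + h)
N(M)*s(8) + Q = (-2 + 0)*(-2) + 7 = -2*(-2) + 7 = 4 + 7 = 11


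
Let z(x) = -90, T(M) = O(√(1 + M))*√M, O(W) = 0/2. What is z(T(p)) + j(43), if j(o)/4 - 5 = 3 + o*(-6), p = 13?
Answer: -1090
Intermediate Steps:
O(W) = 0 (O(W) = 0*(½) = 0)
T(M) = 0 (T(M) = 0*√M = 0)
j(o) = 32 - 24*o (j(o) = 20 + 4*(3 + o*(-6)) = 20 + 4*(3 - 6*o) = 20 + (12 - 24*o) = 32 - 24*o)
z(T(p)) + j(43) = -90 + (32 - 24*43) = -90 + (32 - 1032) = -90 - 1000 = -1090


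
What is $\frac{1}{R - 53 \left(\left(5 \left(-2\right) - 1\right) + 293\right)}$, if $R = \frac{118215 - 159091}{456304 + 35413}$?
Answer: $- \frac{491717}{7349243158} \approx -6.6907 \cdot 10^{-5}$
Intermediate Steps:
$R = - \frac{40876}{491717} \approx -0.083129$
$\frac{1}{R - 53 \left(\left(5 \left(-2\right) - 1\right) + 293\right)} = \frac{1}{- \frac{40876}{491717} - 53 \left(\left(5 \left(-2\right) - 1\right) + 293\right)} = \frac{1}{- \frac{40876}{491717} - 53 \left(\left(-10 - 1\right) + 293\right)} = \frac{1}{- \frac{40876}{491717} - 53 \left(-11 + 293\right)} = \frac{1}{- \frac{40876}{491717} - 14946} = \frac{1}{- \frac{7349243158}{491717}} = - \frac{491717}{7349243158}$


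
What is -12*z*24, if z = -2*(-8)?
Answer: -4608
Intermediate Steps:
z = 16
-12*z*24 = -12*16*24 = -192*24 = -4608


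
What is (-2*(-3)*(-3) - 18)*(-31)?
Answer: 1116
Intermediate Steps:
(-2*(-3)*(-3) - 18)*(-31) = (6*(-3) - 18)*(-31) = (-18 - 18)*(-31) = -36*(-31) = 1116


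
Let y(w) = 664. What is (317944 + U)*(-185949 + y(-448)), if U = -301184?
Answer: -3105376600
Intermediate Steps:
(317944 + U)*(-185949 + y(-448)) = (317944 - 301184)*(-185949 + 664) = 16760*(-185285) = -3105376600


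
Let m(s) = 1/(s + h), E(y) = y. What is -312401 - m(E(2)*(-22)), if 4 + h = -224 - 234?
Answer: -158074905/506 ≈ -3.1240e+5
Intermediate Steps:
h = -462 (h = -4 + (-224 - 234) = -4 - 458 = -462)
m(s) = 1/(-462 + s) (m(s) = 1/(s - 462) = 1/(-462 + s))
-312401 - m(E(2)*(-22)) = -312401 - 1/(-462 + 2*(-22)) = -312401 - 1/(-462 - 44) = -312401 - 1/(-506) = -312401 - 1*(-1/506) = -312401 + 1/506 = -158074905/506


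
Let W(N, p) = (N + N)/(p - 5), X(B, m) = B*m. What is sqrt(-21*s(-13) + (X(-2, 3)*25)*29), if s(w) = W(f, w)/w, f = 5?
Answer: I*sqrt(6617715)/39 ≈ 65.961*I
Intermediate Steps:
W(N, p) = 2*N/(-5 + p) (W(N, p) = (2*N)/(-5 + p) = 2*N/(-5 + p))
s(w) = 10/(w*(-5 + w)) (s(w) = (2*5/(-5 + w))/w = (10/(-5 + w))/w = 10/(w*(-5 + w)))
sqrt(-21*s(-13) + (X(-2, 3)*25)*29) = sqrt(-210/((-13)*(-5 - 13)) + (-2*3*25)*29) = sqrt(-210*(-1)/(13*(-18)) - 6*25*29) = sqrt(-210*(-1)*(-1)/(13*18) - 150*29) = sqrt(-21*5/117 - 4350) = sqrt(-35/39 - 4350) = sqrt(-169685/39) = I*sqrt(6617715)/39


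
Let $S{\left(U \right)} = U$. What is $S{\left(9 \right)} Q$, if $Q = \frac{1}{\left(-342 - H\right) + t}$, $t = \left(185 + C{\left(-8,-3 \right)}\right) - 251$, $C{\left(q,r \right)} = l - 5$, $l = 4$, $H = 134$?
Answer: $- \frac{3}{181} \approx -0.016575$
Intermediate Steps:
$C{\left(q,r \right)} = -1$ ($C{\left(q,r \right)} = 4 - 5 = -1$)
$t = -67$ ($t = \left(185 - 1\right) - 251 = 184 - 251 = -67$)
$Q = - \frac{1}{543}$ ($Q = \frac{1}{\left(-342 - 134\right) - 67} = \frac{1}{-476 - 67} = \frac{1}{-543} = - \frac{1}{543} \approx -0.0018416$)
$S{\left(9 \right)} Q = 9 \left(- \frac{1}{543}\right) = - \frac{3}{181}$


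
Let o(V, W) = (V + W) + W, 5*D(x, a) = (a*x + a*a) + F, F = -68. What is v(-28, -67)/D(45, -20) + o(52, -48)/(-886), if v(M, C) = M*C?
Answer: -1035711/62906 ≈ -16.464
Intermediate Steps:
D(x, a) = -68/5 + a²/5 + a*x/5 (D(x, a) = ((a*x + a*a) - 68)/5 = ((a*x + a²) - 68)/5 = ((a² + a*x) - 68)/5 = (-68 + a² + a*x)/5 = -68/5 + a²/5 + a*x/5)
o(V, W) = V + 2*W
v(M, C) = C*M
v(-28, -67)/D(45, -20) + o(52, -48)/(-886) = (-67*(-28))/(-68/5 + (⅕)*(-20)² + (⅕)*(-20)*45) + (52 + 2*(-48))/(-886) = 1876/(-68/5 + (⅕)*400 - 180) + (52 - 96)*(-1/886) = 1876/(-68/5 + 80 - 180) - 44*(-1/886) = 1876/(-568/5) + 22/443 = 1876*(-5/568) + 22/443 = -2345/142 + 22/443 = -1035711/62906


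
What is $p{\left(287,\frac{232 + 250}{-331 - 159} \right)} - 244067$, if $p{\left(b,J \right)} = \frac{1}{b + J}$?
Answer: $- \frac{17102750713}{70074} \approx -2.4407 \cdot 10^{5}$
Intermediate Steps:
$p{\left(b,J \right)} = \frac{1}{J + b}$
$p{\left(287,\frac{232 + 250}{-331 - 159} \right)} - 244067 = \frac{1}{\frac{232 + 250}{-331 - 159} + 287} - 244067 = \frac{1}{\frac{482}{-490} + 287} - 244067 = \frac{1}{482 \left(- \frac{1}{490}\right) + 287} - 244067 = \frac{1}{- \frac{241}{245} + 287} - 244067 = \frac{1}{\frac{70074}{245}} - 244067 = \frac{245}{70074} - 244067 = - \frac{17102750713}{70074}$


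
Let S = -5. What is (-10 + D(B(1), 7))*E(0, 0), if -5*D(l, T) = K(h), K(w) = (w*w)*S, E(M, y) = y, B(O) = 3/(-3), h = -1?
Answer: 0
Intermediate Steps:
B(O) = -1 (B(O) = 3*(-⅓) = -1)
K(w) = -5*w² (K(w) = (w*w)*(-5) = w²*(-5) = -5*w²)
D(l, T) = 1 (D(l, T) = -(-1)*(-1)² = -(-1) = -⅕*(-5) = 1)
(-10 + D(B(1), 7))*E(0, 0) = (-10 + 1)*0 = -9*0 = 0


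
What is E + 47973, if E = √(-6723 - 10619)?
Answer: 47973 + I*√17342 ≈ 47973.0 + 131.69*I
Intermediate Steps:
E = I*√17342 (E = √(-17342) = I*√17342 ≈ 131.69*I)
E + 47973 = I*√17342 + 47973 = 47973 + I*√17342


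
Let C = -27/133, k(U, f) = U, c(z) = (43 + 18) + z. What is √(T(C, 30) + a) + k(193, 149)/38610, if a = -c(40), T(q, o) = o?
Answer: 193/38610 + I*√71 ≈ 0.0049987 + 8.4261*I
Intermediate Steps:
c(z) = 61 + z
C = -27/133 (C = -27*1/133 = -27/133 ≈ -0.20301)
a = -101 (a = -(61 + 40) = -1*101 = -101)
√(T(C, 30) + a) + k(193, 149)/38610 = √(30 - 101) + 193/38610 = √(-71) + 193*(1/38610) = I*√71 + 193/38610 = 193/38610 + I*√71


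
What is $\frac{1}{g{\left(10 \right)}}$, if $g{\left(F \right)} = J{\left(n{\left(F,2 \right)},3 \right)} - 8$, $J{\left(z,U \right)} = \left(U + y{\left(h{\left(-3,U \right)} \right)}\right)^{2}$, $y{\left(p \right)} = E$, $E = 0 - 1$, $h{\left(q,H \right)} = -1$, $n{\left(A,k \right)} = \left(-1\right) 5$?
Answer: $- \frac{1}{4} \approx -0.25$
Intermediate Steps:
$n{\left(A,k \right)} = -5$
$E = -1$
$y{\left(p \right)} = -1$
$J{\left(z,U \right)} = \left(-1 + U\right)^{2}$ ($J{\left(z,U \right)} = \left(U - 1\right)^{2} = \left(-1 + U\right)^{2}$)
$g{\left(F \right)} = -4$ ($g{\left(F \right)} = \left(-1 + 3\right)^{2} - 8 = 2^{2} - 8 = 4 - 8 = -4$)
$\frac{1}{g{\left(10 \right)}} = \frac{1}{-4} = - \frac{1}{4}$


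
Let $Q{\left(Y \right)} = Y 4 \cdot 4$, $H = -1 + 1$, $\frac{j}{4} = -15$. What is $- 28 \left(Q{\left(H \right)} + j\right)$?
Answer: $1680$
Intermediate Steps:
$j = -60$ ($j = 4 \left(-15\right) = -60$)
$H = 0$
$Q{\left(Y \right)} = 16 Y$ ($Q{\left(Y \right)} = 4 Y 4 = 16 Y$)
$- 28 \left(Q{\left(H \right)} + j\right) = - 28 \left(16 \cdot 0 - 60\right) = - 28 \left(0 - 60\right) = \left(-28\right) \left(-60\right) = 1680$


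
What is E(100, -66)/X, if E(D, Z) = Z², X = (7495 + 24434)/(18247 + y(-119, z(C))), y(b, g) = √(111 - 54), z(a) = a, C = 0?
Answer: 26494644/10643 + 1452*√57/10643 ≈ 2490.4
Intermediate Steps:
y(b, g) = √57
X = 31929/(18247 + √57) (X = (7495 + 24434)/(18247 + √57) = 31929/(18247 + √57) ≈ 1.7491)
E(100, -66)/X = (-66)²/(582608463/332952952 - 31929*√57/332952952) = 4356/(582608463/332952952 - 31929*√57/332952952)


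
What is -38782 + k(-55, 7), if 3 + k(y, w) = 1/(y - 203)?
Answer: -10006531/258 ≈ -38785.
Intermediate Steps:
k(y, w) = -3 + 1/(-203 + y) (k(y, w) = -3 + 1/(y - 203) = -3 + 1/(-203 + y))
-38782 + k(-55, 7) = -38782 + (610 - 3*(-55))/(-203 - 55) = -38782 + (610 + 165)/(-258) = -38782 - 1/258*775 = -38782 - 775/258 = -10006531/258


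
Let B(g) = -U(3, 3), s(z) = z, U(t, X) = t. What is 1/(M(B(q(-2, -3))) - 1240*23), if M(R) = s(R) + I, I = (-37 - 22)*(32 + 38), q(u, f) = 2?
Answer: -1/32653 ≈ -3.0625e-5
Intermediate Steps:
I = -4130 (I = -59*70 = -4130)
B(g) = -3 (B(g) = -1*3 = -3)
M(R) = -4130 + R (M(R) = R - 4130 = -4130 + R)
1/(M(B(q(-2, -3))) - 1240*23) = 1/((-4130 - 3) - 1240*23) = 1/(-4133 - 28520) = 1/(-32653) = -1/32653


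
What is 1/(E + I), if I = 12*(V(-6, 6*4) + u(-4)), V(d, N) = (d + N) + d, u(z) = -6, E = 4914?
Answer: 1/4986 ≈ 0.00020056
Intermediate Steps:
V(d, N) = N + 2*d (V(d, N) = (N + d) + d = N + 2*d)
I = 72 (I = 12*((6*4 + 2*(-6)) - 6) = 12*((24 - 12) - 6) = 12*(12 - 6) = 12*6 = 72)
1/(E + I) = 1/(4914 + 72) = 1/4986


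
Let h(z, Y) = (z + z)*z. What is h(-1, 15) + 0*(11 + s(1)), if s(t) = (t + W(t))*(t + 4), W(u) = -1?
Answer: 2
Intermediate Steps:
h(z, Y) = 2*z**2 (h(z, Y) = (2*z)*z = 2*z**2)
s(t) = (-1 + t)*(4 + t) (s(t) = (t - 1)*(t + 4) = (-1 + t)*(4 + t))
h(-1, 15) + 0*(11 + s(1)) = 2*(-1)**2 + 0*(11 + (-4 + 1**2 + 3*1)) = 2*1 + 0*(11 + (-4 + 1 + 3)) = 2 + 0*(11 + 0) = 2 + 0*11 = 2 + 0 = 2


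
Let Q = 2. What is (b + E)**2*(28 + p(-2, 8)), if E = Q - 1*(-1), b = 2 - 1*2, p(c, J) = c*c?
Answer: 288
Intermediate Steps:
p(c, J) = c**2
b = 0 (b = 2 - 2 = 0)
E = 3 (E = 2 - 1*(-1) = 2 + 1 = 3)
(b + E)**2*(28 + p(-2, 8)) = (0 + 3)**2*(28 + (-2)**2) = 3**2*(28 + 4) = 9*32 = 288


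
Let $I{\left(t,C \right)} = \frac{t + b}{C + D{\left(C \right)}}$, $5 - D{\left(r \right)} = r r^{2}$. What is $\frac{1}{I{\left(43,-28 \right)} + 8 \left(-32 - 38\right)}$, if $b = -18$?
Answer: $- \frac{21929}{12280215} \approx -0.0017857$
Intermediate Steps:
$D{\left(r \right)} = 5 - r^{3}$ ($D{\left(r \right)} = 5 - r r^{2} = 5 - r^{3}$)
$I{\left(t,C \right)} = \frac{-18 + t}{5 + C - C^{3}}$ ($I{\left(t,C \right)} = \frac{t - 18}{C - \left(-5 + C^{3}\right)} = \frac{-18 + t}{5 + C - C^{3}}$)
$\frac{1}{I{\left(43,-28 \right)} + 8 \left(-32 - 38\right)} = \frac{1}{\frac{-18 + 43}{5 - 28 - \left(-28\right)^{3}} + 8 \left(-32 - 38\right)} = \frac{1}{\frac{1}{5 - 28 - -21952} \cdot 25 + 8 \left(-70\right)} = \frac{1}{\frac{1}{5 - 28 + 21952} \cdot 25 - 560} = \frac{1}{\frac{1}{21929} \cdot 25 - 560} = \frac{1}{\frac{25}{21929} - 560} = \frac{1}{- \frac{12280215}{21929}} = - \frac{21929}{12280215}$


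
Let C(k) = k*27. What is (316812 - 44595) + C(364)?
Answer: 282045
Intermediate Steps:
C(k) = 27*k
(316812 - 44595) + C(364) = (316812 - 44595) + 27*364 = 272217 + 9828 = 282045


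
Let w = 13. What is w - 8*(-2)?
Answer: 29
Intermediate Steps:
w - 8*(-2) = 13 - 8*(-2) = 13 + 16 = 29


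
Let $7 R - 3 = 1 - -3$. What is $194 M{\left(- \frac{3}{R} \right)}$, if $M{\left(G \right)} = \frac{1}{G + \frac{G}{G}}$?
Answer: $-97$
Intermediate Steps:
$R = 1$ ($R = \frac{3}{7} + \frac{1 - -3}{7} = \frac{3}{7} + \frac{1 + 3}{7} = \frac{3}{7} + \frac{1}{7} \cdot 4 = \frac{3}{7} + \frac{4}{7} = 1$)
$M{\left(G \right)} = \frac{1}{1 + G}$ ($M{\left(G \right)} = \frac{1}{G + 1} = \frac{1}{1 + G}$)
$194 M{\left(- \frac{3}{R} \right)} = \frac{194}{1 - \frac{3}{1}} = \frac{194}{1 - 3} = \frac{194}{-2} = 194 \left(- \frac{1}{2}\right) = -97$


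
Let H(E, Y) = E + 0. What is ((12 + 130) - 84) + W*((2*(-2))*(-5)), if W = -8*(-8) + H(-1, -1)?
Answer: 1318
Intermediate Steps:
H(E, Y) = E
W = 63 (W = -8*(-8) - 1 = 64 - 1 = 63)
((12 + 130) - 84) + W*((2*(-2))*(-5)) = ((12 + 130) - 84) + 63*((2*(-2))*(-5)) = (142 - 84) + 63*(-4*(-5)) = 58 + 63*20 = 58 + 1260 = 1318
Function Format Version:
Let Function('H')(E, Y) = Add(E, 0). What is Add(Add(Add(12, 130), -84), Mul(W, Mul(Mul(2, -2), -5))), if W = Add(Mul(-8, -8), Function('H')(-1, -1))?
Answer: 1318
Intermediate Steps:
Function('H')(E, Y) = E
W = 63 (W = Add(Mul(-8, -8), -1) = Add(64, -1) = 63)
Add(Add(Add(12, 130), -84), Mul(W, Mul(Mul(2, -2), -5))) = Add(Add(Add(12, 130), -84), Mul(63, Mul(Mul(2, -2), -5))) = Add(Add(142, -84), Mul(63, Mul(-4, -5))) = Add(58, Mul(63, 20)) = Add(58, 1260) = 1318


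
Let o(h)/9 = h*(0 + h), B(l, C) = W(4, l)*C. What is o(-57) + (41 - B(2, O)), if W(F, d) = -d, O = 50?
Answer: 29382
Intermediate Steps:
B(l, C) = -C*l (B(l, C) = (-l)*C = -C*l)
o(h) = 9*h**2 (o(h) = 9*(h*(0 + h)) = 9*(h*h) = 9*h**2)
o(-57) + (41 - B(2, O)) = 9*(-57)**2 + (41 - (-1)*50*2) = 9*3249 + (41 - 1*(-100)) = 29241 + (41 + 100) = 29241 + 141 = 29382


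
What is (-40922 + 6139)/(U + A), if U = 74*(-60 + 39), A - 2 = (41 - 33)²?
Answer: 34783/1488 ≈ 23.376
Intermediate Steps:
A = 66 (A = 2 + (41 - 33)² = 2 + 8² = 2 + 64 = 66)
U = -1554 (U = 74*(-21) = -1554)
(-40922 + 6139)/(U + A) = (-40922 + 6139)/(-1554 + 66) = -34783/(-1488) = -34783*(-1/1488) = 34783/1488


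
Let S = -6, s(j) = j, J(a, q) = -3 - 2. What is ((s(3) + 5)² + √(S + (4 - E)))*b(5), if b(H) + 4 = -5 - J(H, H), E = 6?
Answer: -256 - 8*I*√2 ≈ -256.0 - 11.314*I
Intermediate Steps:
J(a, q) = -5
b(H) = -4 (b(H) = -4 + (-5 - 1*(-5)) = -4 + (-5 + 5) = -4 + 0 = -4)
((s(3) + 5)² + √(S + (4 - E)))*b(5) = ((3 + 5)² + √(-6 + (4 - 1*6)))*(-4) = (8² + √(-6 + (4 - 6)))*(-4) = (64 + √(-6 - 2))*(-4) = (64 + √(-8))*(-4) = (64 + 2*I*√2)*(-4) = -256 - 8*I*√2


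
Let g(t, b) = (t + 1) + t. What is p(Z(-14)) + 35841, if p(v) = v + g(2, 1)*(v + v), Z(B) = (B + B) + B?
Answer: 35379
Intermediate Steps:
Z(B) = 3*B (Z(B) = 2*B + B = 3*B)
g(t, b) = 1 + 2*t (g(t, b) = (1 + t) + t = 1 + 2*t)
p(v) = 11*v (p(v) = v + (1 + 2*2)*(v + v) = v + (1 + 4)*(2*v) = v + 5*(2*v) = v + 10*v = 11*v)
p(Z(-14)) + 35841 = 11*(3*(-14)) + 35841 = 11*(-42) + 35841 = -462 + 35841 = 35379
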